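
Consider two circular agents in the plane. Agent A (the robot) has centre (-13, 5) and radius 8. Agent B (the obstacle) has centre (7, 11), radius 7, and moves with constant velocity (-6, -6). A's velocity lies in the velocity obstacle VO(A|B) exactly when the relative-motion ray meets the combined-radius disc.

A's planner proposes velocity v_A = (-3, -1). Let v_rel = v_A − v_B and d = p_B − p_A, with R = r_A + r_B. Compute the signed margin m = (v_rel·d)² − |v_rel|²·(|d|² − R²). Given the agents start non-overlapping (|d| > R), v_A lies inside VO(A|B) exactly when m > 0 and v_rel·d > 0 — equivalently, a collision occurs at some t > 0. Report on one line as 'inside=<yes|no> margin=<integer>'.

d = (20, 6),  |d|² = 436;  R = 8+7 = 15,  c = 436−15² = 211
v_rel = (3, 5),  |v_rel|² = 34;  v_rel·d = (3)·(20) + (5)·(6) = 90
34·t² − 180·t + 211 = 0  ⇒  m = 90² − 34·211 = 926
m = 926 > 0,  v_rel·d = 90 > 0  ⇒  inside

inside=yes margin=926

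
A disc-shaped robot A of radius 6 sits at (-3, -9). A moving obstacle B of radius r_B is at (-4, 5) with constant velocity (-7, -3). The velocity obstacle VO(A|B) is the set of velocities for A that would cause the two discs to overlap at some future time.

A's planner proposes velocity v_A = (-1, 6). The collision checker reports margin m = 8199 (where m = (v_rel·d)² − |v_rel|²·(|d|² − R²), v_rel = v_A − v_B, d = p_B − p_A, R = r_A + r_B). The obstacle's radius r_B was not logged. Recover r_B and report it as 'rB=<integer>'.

m = 8199
d = (-1, 14);  v_rel = (6, 9),  |v_rel|² = 117
v_rel×d = (6)·(14) − (9)·(-1) = 93
since m = R²·117 − 93²:  R² = (8649 + 8199) / 117 = 144
R = √144 = 12  ⇒  r_B = 12 − 6 = 6

rB=6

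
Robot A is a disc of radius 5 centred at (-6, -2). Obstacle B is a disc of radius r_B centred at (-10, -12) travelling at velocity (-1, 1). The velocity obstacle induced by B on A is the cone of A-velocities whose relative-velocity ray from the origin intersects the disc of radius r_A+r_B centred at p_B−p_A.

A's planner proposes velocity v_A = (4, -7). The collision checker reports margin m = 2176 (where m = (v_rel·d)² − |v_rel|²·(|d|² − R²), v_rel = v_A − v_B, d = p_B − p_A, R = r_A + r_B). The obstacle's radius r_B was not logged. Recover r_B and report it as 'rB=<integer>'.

m = 2176
d = (-4, -10);  v_rel = (5, -8),  |v_rel|² = 89
v_rel×d = (5)·(-10) − (-8)·(-4) = -82
since m = R²·89 − (-82)²:  R² = (6724 + 2176) / 89 = 100
R = √100 = 10  ⇒  r_B = 10 − 5 = 5

rB=5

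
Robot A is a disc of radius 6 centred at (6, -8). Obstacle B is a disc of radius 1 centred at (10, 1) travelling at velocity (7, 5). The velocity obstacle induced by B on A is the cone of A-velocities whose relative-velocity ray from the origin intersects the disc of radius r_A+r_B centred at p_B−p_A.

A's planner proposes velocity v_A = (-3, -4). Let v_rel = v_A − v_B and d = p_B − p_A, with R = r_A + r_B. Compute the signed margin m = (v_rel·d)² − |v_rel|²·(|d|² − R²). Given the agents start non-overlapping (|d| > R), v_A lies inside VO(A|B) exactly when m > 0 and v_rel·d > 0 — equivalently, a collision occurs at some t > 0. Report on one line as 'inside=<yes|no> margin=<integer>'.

d = (4, 9),  |d|² = 97;  R = 6+1 = 7,  c = 97−7² = 48
v_rel = (-10, -9),  |v_rel|² = 181;  v_rel·d = (-10)·(4) + (-9)·(9) = -121
181·t² + 242·t + 48 = 0  ⇒  m = (-121)² − 181·48 = 5953
m = 5953 > 0,  v_rel·d = -121 < 0  ⇒  outside

inside=no margin=5953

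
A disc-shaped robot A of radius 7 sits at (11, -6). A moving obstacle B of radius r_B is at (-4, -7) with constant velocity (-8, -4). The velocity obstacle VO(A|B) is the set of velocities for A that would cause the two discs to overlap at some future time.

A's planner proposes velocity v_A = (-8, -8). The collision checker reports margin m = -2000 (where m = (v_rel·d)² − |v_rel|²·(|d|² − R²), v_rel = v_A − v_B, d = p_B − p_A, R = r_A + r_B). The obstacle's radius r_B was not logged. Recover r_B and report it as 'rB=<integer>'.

m = -2000
d = (-15, -1);  v_rel = (0, -4),  |v_rel|² = 16
v_rel×d = (0)·(-1) − (-4)·(-15) = -60
since m = R²·16 − (-60)²:  R² = (3600 + -2000) / 16 = 100
R = √100 = 10  ⇒  r_B = 10 − 7 = 3

rB=3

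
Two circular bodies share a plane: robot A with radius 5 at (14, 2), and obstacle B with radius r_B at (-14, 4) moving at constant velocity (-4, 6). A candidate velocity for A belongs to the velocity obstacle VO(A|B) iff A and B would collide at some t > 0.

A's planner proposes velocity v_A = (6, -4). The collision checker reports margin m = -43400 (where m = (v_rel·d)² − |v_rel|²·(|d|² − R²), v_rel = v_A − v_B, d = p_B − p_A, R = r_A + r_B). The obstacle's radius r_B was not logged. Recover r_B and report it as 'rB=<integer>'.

m = -43400
d = (-28, 2);  v_rel = (10, -10),  |v_rel|² = 200
v_rel×d = (10)·(2) − (-10)·(-28) = -260
since m = R²·200 − (-260)²:  R² = (67600 + -43400) / 200 = 121
R = √121 = 11  ⇒  r_B = 11 − 5 = 6

rB=6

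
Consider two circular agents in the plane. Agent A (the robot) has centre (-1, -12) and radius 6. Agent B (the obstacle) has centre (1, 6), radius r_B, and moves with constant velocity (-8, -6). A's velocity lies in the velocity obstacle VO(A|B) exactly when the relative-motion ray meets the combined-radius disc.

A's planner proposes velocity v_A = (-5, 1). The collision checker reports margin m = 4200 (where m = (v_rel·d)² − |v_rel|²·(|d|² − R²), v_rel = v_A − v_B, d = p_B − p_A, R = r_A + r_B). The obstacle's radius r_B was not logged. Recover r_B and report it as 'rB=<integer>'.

m = 4200
d = (2, 18);  v_rel = (3, 7),  |v_rel|² = 58
v_rel×d = (3)·(18) − (7)·(2) = 40
since m = R²·58 − 40²:  R² = (1600 + 4200) / 58 = 100
R = √100 = 10  ⇒  r_B = 10 − 6 = 4

rB=4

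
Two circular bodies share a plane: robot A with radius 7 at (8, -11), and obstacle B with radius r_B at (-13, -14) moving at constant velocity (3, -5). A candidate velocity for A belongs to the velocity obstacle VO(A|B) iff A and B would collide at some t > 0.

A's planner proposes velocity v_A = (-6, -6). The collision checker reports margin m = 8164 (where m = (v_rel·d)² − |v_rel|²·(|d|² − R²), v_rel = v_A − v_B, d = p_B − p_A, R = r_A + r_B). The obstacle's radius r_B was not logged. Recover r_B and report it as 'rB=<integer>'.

m = 8164
d = (-21, -3);  v_rel = (-9, -1),  |v_rel|² = 82
v_rel×d = (-9)·(-3) − (-1)·(-21) = 6
since m = R²·82 − 6²:  R² = (36 + 8164) / 82 = 100
R = √100 = 10  ⇒  r_B = 10 − 7 = 3

rB=3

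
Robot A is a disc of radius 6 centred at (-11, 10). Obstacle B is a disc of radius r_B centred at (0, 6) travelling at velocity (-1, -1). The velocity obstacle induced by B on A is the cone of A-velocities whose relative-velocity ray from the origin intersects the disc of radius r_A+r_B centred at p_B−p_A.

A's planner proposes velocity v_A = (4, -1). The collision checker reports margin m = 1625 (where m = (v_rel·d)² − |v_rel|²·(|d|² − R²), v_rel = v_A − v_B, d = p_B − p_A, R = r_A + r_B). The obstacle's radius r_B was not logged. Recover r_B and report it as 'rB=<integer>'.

m = 1625
d = (11, -4);  v_rel = (5, 0),  |v_rel|² = 25
v_rel×d = (5)·(-4) − (0)·(11) = -20
since m = R²·25 − (-20)²:  R² = (400 + 1625) / 25 = 81
R = √81 = 9  ⇒  r_B = 9 − 6 = 3

rB=3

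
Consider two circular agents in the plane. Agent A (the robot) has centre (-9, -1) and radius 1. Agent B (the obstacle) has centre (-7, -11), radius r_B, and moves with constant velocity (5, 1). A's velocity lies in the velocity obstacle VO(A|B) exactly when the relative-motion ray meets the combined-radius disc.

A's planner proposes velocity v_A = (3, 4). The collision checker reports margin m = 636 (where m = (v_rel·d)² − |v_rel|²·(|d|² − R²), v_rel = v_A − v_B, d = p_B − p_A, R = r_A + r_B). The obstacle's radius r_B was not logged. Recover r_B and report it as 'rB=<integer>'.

m = 636
d = (2, -10);  v_rel = (-2, 3),  |v_rel|² = 13
v_rel×d = (-2)·(-10) − (3)·(2) = 14
since m = R²·13 − 14²:  R² = (196 + 636) / 13 = 64
R = √64 = 8  ⇒  r_B = 8 − 1 = 7

rB=7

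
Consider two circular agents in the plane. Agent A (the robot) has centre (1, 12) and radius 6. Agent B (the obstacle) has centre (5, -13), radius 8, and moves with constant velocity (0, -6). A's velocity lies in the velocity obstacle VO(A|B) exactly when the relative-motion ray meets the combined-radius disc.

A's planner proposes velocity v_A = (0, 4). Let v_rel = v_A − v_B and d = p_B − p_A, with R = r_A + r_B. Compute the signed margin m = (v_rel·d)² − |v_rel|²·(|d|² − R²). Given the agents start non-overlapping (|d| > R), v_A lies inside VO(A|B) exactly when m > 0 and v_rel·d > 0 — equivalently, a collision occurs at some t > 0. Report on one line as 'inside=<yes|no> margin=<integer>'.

d = (4, -25),  |d|² = 641;  R = 6+8 = 14,  c = 641−14² = 445
v_rel = (0, 10),  |v_rel|² = 100;  v_rel·d = (0)·(4) + (10)·(-25) = -250
100·t² + 500·t + 445 = 0  ⇒  m = (-250)² − 100·445 = 18000
m = 18000 > 0,  v_rel·d = -250 < 0  ⇒  outside

inside=no margin=18000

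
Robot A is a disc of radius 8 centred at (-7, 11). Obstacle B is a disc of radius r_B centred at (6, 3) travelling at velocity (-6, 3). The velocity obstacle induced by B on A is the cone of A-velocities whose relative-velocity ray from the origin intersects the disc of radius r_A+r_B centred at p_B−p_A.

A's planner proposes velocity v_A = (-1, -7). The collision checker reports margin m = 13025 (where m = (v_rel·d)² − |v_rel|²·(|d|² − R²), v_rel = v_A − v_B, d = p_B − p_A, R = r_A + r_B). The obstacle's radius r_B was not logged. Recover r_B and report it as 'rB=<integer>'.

m = 13025
d = (13, -8);  v_rel = (5, -10),  |v_rel|² = 125
v_rel×d = (5)·(-8) − (-10)·(13) = 90
since m = R²·125 − 90²:  R² = (8100 + 13025) / 125 = 169
R = √169 = 13  ⇒  r_B = 13 − 8 = 5

rB=5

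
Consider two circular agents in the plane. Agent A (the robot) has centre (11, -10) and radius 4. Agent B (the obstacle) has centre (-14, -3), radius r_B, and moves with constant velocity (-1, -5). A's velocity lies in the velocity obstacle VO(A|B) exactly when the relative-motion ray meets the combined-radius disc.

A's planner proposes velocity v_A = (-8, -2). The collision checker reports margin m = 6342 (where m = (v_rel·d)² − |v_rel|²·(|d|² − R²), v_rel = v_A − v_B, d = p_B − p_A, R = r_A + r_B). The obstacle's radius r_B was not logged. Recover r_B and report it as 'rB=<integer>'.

m = 6342
d = (-25, 7);  v_rel = (-7, 3),  |v_rel|² = 58
v_rel×d = (-7)·(7) − (3)·(-25) = 26
since m = R²·58 − 26²:  R² = (676 + 6342) / 58 = 121
R = √121 = 11  ⇒  r_B = 11 − 4 = 7

rB=7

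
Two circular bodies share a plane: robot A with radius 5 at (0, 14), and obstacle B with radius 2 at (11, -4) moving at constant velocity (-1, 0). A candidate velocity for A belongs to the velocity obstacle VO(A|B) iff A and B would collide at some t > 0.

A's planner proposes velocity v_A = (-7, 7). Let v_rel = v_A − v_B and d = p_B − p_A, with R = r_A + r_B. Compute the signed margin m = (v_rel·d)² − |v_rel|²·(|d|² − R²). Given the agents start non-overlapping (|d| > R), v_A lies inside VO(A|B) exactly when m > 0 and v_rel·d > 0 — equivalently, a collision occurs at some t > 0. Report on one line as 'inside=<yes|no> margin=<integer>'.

d = (11, -18),  |d|² = 445;  R = 5+2 = 7,  c = 445−7² = 396
v_rel = (-6, 7),  |v_rel|² = 85;  v_rel·d = (-6)·(11) + (7)·(-18) = -192
85·t² + 384·t + 396 = 0  ⇒  m = (-192)² − 85·396 = 3204
m = 3204 > 0,  v_rel·d = -192 < 0  ⇒  outside

inside=no margin=3204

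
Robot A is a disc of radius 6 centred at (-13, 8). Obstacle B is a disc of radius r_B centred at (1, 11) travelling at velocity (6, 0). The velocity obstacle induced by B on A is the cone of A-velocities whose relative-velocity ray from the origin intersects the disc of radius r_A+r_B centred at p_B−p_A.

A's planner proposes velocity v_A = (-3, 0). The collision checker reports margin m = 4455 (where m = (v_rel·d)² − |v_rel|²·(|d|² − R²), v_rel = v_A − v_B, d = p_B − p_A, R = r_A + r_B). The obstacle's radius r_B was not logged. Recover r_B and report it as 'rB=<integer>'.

m = 4455
d = (14, 3);  v_rel = (-9, 0),  |v_rel|² = 81
v_rel×d = (-9)·(3) − (0)·(14) = -27
since m = R²·81 − (-27)²:  R² = (729 + 4455) / 81 = 64
R = √64 = 8  ⇒  r_B = 8 − 6 = 2

rB=2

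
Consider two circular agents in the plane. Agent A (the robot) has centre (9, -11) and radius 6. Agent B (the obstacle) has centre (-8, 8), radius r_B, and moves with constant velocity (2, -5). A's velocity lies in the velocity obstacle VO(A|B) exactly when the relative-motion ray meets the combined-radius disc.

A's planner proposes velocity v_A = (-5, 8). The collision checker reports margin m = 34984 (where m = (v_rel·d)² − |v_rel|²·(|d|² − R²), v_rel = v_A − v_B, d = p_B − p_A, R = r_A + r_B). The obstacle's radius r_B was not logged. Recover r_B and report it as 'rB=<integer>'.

m = 34984
d = (-17, 19);  v_rel = (-7, 13),  |v_rel|² = 218
v_rel×d = (-7)·(19) − (13)·(-17) = 88
since m = R²·218 − 88²:  R² = (7744 + 34984) / 218 = 196
R = √196 = 14  ⇒  r_B = 14 − 6 = 8

rB=8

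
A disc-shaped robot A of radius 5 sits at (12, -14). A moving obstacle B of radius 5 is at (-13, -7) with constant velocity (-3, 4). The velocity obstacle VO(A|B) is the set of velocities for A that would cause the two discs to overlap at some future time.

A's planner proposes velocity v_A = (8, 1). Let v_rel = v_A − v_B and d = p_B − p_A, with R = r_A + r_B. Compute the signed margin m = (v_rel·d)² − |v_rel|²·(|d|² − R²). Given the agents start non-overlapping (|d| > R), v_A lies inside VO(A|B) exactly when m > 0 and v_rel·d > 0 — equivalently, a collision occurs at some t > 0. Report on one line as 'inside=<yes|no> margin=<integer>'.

d = (-25, 7),  |d|² = 674;  R = 5+5 = 10,  c = 674−10² = 574
v_rel = (11, -3),  |v_rel|² = 130;  v_rel·d = (11)·(-25) + (-3)·(7) = -296
130·t² + 592·t + 574 = 0  ⇒  m = (-296)² − 130·574 = 12996
m = 12996 > 0,  v_rel·d = -296 < 0  ⇒  outside

inside=no margin=12996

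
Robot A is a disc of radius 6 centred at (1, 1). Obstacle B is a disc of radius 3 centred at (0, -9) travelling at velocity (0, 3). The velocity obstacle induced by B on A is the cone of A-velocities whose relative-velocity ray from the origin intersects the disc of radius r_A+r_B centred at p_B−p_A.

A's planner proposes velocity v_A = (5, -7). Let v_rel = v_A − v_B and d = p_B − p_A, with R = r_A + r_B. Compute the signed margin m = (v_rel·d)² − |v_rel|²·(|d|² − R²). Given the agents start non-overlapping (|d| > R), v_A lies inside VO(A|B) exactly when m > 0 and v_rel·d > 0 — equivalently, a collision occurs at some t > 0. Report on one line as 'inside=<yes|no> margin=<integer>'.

d = (-1, -10),  |d|² = 101;  R = 6+3 = 9,  c = 101−9² = 20
v_rel = (5, -10),  |v_rel|² = 125;  v_rel·d = (5)·(-1) + (-10)·(-10) = 95
125·t² − 190·t + 20 = 0  ⇒  m = 95² − 125·20 = 6525
m = 6525 > 0,  v_rel·d = 95 > 0  ⇒  inside

inside=yes margin=6525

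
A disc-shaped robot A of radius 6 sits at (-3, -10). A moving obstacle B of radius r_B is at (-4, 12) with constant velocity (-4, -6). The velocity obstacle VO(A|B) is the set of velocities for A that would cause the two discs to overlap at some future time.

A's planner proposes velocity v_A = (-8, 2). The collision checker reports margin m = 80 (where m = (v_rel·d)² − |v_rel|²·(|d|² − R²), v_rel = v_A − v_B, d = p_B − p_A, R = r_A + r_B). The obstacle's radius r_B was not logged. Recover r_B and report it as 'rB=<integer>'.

m = 80
d = (-1, 22);  v_rel = (-4, 8),  |v_rel|² = 80
v_rel×d = (-4)·(22) − (8)·(-1) = -80
since m = R²·80 − (-80)²:  R² = (6400 + 80) / 80 = 81
R = √81 = 9  ⇒  r_B = 9 − 6 = 3

rB=3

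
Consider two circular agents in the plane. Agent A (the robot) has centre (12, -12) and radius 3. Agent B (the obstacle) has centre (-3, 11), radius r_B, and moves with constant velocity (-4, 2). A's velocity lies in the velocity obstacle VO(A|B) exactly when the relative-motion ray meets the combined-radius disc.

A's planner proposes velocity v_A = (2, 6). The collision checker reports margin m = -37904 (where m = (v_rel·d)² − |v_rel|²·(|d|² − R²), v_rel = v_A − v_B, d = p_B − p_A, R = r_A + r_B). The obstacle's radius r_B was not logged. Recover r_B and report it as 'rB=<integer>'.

m = -37904
d = (-15, 23);  v_rel = (6, 4),  |v_rel|² = 52
v_rel×d = (6)·(23) − (4)·(-15) = 198
since m = R²·52 − 198²:  R² = (39204 + -37904) / 52 = 25
R = √25 = 5  ⇒  r_B = 5 − 3 = 2

rB=2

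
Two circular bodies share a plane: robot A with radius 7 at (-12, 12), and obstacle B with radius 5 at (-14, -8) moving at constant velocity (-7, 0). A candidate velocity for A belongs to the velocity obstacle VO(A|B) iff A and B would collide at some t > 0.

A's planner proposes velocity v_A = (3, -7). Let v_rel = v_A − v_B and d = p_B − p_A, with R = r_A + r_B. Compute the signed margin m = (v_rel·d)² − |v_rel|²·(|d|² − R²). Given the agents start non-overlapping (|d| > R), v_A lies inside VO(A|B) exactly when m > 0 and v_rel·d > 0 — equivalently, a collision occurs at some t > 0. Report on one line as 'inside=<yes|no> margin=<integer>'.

d = (-2, -20),  |d|² = 404;  R = 7+5 = 12,  c = 404−12² = 260
v_rel = (10, -7),  |v_rel|² = 149;  v_rel·d = (10)·(-2) + (-7)·(-20) = 120
149·t² − 240·t + 260 = 0  ⇒  m = 120² − 149·260 = -24340
m = -24340 < 0,  v_rel·d = 120 > 0  ⇒  outside

inside=no margin=-24340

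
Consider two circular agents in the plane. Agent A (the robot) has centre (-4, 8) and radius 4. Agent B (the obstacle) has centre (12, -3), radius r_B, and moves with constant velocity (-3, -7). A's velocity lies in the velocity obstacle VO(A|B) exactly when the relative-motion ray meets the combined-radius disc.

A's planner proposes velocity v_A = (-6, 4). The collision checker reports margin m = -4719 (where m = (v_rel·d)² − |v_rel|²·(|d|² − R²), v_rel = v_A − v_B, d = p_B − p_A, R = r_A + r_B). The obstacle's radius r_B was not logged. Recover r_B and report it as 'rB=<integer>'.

m = -4719
d = (16, -11);  v_rel = (-3, 11),  |v_rel|² = 130
v_rel×d = (-3)·(-11) − (11)·(16) = -143
since m = R²·130 − (-143)²:  R² = (20449 + -4719) / 130 = 121
R = √121 = 11  ⇒  r_B = 11 − 4 = 7

rB=7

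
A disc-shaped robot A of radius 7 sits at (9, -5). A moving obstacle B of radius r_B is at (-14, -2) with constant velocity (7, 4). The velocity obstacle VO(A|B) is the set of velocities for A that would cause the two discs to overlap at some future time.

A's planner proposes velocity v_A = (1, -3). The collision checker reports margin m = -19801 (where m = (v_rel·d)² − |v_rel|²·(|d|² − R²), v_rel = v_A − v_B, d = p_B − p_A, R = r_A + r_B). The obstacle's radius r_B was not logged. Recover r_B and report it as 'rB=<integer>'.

m = -19801
d = (-23, 3);  v_rel = (-6, -7),  |v_rel|² = 85
v_rel×d = (-6)·(3) − (-7)·(-23) = -179
since m = R²·85 − (-179)²:  R² = (32041 + -19801) / 85 = 144
R = √144 = 12  ⇒  r_B = 12 − 7 = 5

rB=5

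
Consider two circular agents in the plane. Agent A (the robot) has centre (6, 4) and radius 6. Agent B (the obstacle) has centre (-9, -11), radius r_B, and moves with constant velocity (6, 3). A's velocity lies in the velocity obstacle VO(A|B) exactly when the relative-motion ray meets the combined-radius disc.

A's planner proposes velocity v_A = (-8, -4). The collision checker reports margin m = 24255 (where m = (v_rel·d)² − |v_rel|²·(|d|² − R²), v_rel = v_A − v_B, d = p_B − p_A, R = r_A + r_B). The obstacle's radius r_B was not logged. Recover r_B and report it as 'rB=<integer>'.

m = 24255
d = (-15, -15);  v_rel = (-14, -7),  |v_rel|² = 245
v_rel×d = (-14)·(-15) − (-7)·(-15) = 105
since m = R²·245 − 105²:  R² = (11025 + 24255) / 245 = 144
R = √144 = 12  ⇒  r_B = 12 − 6 = 6

rB=6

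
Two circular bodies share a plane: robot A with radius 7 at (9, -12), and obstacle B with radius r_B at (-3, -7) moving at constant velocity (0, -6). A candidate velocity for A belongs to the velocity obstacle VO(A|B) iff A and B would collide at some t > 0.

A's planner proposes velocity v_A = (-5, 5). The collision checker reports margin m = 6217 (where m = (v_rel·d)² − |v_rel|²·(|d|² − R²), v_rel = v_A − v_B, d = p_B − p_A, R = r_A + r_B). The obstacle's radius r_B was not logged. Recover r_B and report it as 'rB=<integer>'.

m = 6217
d = (-12, 5);  v_rel = (-5, 11),  |v_rel|² = 146
v_rel×d = (-5)·(5) − (11)·(-12) = 107
since m = R²·146 − 107²:  R² = (11449 + 6217) / 146 = 121
R = √121 = 11  ⇒  r_B = 11 − 7 = 4

rB=4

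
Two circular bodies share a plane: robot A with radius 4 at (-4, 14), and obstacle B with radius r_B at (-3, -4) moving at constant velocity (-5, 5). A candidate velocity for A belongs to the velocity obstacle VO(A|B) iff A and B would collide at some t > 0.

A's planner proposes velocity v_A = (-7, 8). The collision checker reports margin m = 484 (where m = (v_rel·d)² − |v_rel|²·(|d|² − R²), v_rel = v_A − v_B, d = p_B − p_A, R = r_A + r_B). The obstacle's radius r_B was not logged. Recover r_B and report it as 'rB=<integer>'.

m = 484
d = (1, -18);  v_rel = (-2, 3),  |v_rel|² = 13
v_rel×d = (-2)·(-18) − (3)·(1) = 33
since m = R²·13 − 33²:  R² = (1089 + 484) / 13 = 121
R = √121 = 11  ⇒  r_B = 11 − 4 = 7

rB=7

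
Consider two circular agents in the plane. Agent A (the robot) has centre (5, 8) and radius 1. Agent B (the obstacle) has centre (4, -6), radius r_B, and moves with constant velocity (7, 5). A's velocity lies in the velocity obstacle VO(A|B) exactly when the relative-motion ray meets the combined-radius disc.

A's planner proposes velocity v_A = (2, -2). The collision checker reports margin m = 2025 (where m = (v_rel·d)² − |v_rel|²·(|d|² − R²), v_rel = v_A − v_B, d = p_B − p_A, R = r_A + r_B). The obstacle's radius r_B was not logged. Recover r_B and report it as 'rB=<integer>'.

m = 2025
d = (-1, -14);  v_rel = (-5, -7),  |v_rel|² = 74
v_rel×d = (-5)·(-14) − (-7)·(-1) = 63
since m = R²·74 − 63²:  R² = (3969 + 2025) / 74 = 81
R = √81 = 9  ⇒  r_B = 9 − 1 = 8

rB=8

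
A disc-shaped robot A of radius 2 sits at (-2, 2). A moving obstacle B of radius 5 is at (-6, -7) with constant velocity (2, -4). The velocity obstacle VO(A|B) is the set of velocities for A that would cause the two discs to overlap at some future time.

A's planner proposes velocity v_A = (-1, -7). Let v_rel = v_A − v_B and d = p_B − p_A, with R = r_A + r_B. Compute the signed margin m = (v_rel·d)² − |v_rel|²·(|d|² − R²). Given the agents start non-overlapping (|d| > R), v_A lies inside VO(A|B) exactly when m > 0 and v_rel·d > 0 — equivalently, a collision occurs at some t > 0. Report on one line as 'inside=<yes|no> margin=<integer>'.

d = (-4, -9),  |d|² = 97;  R = 2+5 = 7,  c = 97−7² = 48
v_rel = (-3, -3),  |v_rel|² = 18;  v_rel·d = (-3)·(-4) + (-3)·(-9) = 39
18·t² − 78·t + 48 = 0  ⇒  m = 39² − 18·48 = 657
m = 657 > 0,  v_rel·d = 39 > 0  ⇒  inside

inside=yes margin=657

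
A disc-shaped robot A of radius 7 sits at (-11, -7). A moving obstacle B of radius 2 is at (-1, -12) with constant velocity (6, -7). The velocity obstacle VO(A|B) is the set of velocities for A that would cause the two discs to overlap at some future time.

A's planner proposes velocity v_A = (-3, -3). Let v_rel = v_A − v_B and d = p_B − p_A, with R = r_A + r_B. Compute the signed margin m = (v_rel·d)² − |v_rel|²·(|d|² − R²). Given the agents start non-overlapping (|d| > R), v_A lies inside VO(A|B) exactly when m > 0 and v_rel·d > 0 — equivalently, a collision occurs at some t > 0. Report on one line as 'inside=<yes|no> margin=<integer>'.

d = (10, -5),  |d|² = 125;  R = 7+2 = 9,  c = 125−9² = 44
v_rel = (-9, 4),  |v_rel|² = 97;  v_rel·d = (-9)·(10) + (4)·(-5) = -110
97·t² + 220·t + 44 = 0  ⇒  m = (-110)² − 97·44 = 7832
m = 7832 > 0,  v_rel·d = -110 < 0  ⇒  outside

inside=no margin=7832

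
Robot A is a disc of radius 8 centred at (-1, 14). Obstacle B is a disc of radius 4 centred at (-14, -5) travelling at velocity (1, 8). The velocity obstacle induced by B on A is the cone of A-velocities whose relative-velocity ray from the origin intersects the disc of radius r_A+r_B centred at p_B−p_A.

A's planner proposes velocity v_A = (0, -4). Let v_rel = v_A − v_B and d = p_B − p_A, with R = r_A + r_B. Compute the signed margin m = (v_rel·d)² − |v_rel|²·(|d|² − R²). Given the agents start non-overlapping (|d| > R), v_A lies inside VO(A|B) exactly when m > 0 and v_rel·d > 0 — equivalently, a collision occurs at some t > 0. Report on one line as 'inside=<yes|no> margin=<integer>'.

d = (-13, -19),  |d|² = 530;  R = 8+4 = 12,  c = 530−12² = 386
v_rel = (-1, -12),  |v_rel|² = 145;  v_rel·d = (-1)·(-13) + (-12)·(-19) = 241
145·t² − 482·t + 386 = 0  ⇒  m = 241² − 145·386 = 2111
m = 2111 > 0,  v_rel·d = 241 > 0  ⇒  inside

inside=yes margin=2111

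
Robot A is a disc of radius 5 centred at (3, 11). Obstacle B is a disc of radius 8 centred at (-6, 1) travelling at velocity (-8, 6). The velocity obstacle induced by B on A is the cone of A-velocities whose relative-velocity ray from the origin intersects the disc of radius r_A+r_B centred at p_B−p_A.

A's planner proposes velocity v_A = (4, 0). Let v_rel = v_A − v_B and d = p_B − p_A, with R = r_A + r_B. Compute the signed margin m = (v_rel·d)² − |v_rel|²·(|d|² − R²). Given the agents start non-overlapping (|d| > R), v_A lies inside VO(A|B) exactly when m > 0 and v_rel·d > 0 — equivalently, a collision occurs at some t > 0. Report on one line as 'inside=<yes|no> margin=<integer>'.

d = (-9, -10),  |d|² = 181;  R = 5+8 = 13,  c = 181−13² = 12
v_rel = (12, -6),  |v_rel|² = 180;  v_rel·d = (12)·(-9) + (-6)·(-10) = -48
180·t² + 96·t + 12 = 0  ⇒  m = (-48)² − 180·12 = 144
m = 144 > 0,  v_rel·d = -48 < 0  ⇒  outside

inside=no margin=144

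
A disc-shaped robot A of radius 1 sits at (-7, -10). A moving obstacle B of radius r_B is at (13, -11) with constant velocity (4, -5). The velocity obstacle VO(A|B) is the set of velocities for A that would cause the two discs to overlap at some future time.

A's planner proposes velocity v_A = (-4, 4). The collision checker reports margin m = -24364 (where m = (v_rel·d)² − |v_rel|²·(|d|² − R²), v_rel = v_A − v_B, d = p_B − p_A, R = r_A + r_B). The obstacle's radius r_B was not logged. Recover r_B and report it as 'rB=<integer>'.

m = -24364
d = (20, -1);  v_rel = (-8, 9),  |v_rel|² = 145
v_rel×d = (-8)·(-1) − (9)·(20) = -172
since m = R²·145 − (-172)²:  R² = (29584 + -24364) / 145 = 36
R = √36 = 6  ⇒  r_B = 6 − 1 = 5

rB=5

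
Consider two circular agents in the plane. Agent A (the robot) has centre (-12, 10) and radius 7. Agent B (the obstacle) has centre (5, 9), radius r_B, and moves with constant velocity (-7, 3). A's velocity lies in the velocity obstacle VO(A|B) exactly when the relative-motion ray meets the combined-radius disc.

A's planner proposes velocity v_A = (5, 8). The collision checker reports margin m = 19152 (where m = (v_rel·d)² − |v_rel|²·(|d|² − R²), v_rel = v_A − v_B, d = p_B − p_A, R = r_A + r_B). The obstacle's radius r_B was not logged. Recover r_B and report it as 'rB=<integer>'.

m = 19152
d = (17, -1);  v_rel = (12, 5),  |v_rel|² = 169
v_rel×d = (12)·(-1) − (5)·(17) = -97
since m = R²·169 − (-97)²:  R² = (9409 + 19152) / 169 = 169
R = √169 = 13  ⇒  r_B = 13 − 7 = 6

rB=6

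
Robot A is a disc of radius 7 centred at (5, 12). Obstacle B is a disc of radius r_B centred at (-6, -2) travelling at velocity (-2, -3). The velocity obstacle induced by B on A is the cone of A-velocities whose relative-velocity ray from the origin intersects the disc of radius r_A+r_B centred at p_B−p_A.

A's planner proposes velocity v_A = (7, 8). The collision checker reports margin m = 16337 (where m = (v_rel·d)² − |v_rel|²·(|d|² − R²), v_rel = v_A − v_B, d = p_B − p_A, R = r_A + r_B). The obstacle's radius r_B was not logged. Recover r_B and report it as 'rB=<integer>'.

m = 16337
d = (-11, -14);  v_rel = (9, 11),  |v_rel|² = 202
v_rel×d = (9)·(-14) − (11)·(-11) = -5
since m = R²·202 − (-5)²:  R² = (25 + 16337) / 202 = 81
R = √81 = 9  ⇒  r_B = 9 − 7 = 2

rB=2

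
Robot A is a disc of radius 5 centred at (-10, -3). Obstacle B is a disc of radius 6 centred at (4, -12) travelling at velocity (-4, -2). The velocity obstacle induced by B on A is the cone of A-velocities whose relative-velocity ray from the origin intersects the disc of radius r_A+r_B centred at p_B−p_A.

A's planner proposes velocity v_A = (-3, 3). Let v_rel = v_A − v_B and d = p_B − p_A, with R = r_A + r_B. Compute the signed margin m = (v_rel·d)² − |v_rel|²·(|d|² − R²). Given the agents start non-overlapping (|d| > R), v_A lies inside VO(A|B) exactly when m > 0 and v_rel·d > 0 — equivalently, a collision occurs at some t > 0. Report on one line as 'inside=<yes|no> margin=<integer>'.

d = (14, -9),  |d|² = 277;  R = 5+6 = 11,  c = 277−11² = 156
v_rel = (1, 5),  |v_rel|² = 26;  v_rel·d = (1)·(14) + (5)·(-9) = -31
26·t² + 62·t + 156 = 0  ⇒  m = (-31)² − 26·156 = -3095
m = -3095 < 0,  v_rel·d = -31 < 0  ⇒  outside

inside=no margin=-3095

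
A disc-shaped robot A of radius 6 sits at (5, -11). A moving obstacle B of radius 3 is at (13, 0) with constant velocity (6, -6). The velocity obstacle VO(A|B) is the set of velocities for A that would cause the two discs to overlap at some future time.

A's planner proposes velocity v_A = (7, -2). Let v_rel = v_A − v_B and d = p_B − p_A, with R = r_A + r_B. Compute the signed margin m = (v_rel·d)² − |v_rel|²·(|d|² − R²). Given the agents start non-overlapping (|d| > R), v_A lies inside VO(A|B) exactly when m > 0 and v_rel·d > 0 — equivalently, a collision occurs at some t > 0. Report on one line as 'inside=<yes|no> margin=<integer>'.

d = (8, 11),  |d|² = 185;  R = 6+3 = 9,  c = 185−9² = 104
v_rel = (1, 4),  |v_rel|² = 17;  v_rel·d = (1)·(8) + (4)·(11) = 52
17·t² − 104·t + 104 = 0  ⇒  m = 52² − 17·104 = 936
m = 936 > 0,  v_rel·d = 52 > 0  ⇒  inside

inside=yes margin=936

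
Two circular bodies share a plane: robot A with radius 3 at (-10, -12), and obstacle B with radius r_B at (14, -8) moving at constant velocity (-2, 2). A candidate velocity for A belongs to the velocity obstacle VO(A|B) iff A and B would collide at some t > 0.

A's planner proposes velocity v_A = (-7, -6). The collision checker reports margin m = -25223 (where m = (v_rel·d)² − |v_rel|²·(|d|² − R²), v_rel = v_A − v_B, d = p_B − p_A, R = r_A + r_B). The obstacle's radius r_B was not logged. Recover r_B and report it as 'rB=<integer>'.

m = -25223
d = (24, 4);  v_rel = (-5, -8),  |v_rel|² = 89
v_rel×d = (-5)·(4) − (-8)·(24) = 172
since m = R²·89 − 172²:  R² = (29584 + -25223) / 89 = 49
R = √49 = 7  ⇒  r_B = 7 − 3 = 4

rB=4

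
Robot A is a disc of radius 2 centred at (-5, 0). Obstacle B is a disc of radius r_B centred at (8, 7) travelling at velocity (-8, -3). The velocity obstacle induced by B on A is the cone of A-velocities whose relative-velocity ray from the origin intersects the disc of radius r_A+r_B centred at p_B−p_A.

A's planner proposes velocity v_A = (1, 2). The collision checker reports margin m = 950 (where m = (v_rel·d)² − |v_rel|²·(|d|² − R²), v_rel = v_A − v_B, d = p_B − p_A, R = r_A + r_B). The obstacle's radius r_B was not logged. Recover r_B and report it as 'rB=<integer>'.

m = 950
d = (13, 7);  v_rel = (9, 5),  |v_rel|² = 106
v_rel×d = (9)·(7) − (5)·(13) = -2
since m = R²·106 − (-2)²:  R² = (4 + 950) / 106 = 9
R = √9 = 3  ⇒  r_B = 3 − 2 = 1

rB=1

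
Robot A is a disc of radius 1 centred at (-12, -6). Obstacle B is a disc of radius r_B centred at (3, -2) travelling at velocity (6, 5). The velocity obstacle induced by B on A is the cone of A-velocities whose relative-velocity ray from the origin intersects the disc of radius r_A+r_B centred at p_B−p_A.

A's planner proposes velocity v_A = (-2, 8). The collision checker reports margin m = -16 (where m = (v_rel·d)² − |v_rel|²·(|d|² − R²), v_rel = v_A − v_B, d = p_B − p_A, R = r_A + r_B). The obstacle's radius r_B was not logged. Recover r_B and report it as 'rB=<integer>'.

m = -16
d = (15, 4);  v_rel = (-8, 3),  |v_rel|² = 73
v_rel×d = (-8)·(4) − (3)·(15) = -77
since m = R²·73 − (-77)²:  R² = (5929 + -16) / 73 = 81
R = √81 = 9  ⇒  r_B = 9 − 1 = 8

rB=8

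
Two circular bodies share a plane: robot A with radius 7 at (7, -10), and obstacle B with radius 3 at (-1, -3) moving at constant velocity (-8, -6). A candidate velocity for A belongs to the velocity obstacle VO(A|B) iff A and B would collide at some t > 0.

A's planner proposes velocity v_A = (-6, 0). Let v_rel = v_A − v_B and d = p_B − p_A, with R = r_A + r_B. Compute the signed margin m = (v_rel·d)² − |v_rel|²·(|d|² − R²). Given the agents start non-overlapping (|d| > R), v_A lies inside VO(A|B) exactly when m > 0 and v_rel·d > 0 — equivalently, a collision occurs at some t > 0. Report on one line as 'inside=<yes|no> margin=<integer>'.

d = (-8, 7),  |d|² = 113;  R = 7+3 = 10,  c = 113−10² = 13
v_rel = (2, 6),  |v_rel|² = 40;  v_rel·d = (2)·(-8) + (6)·(7) = 26
40·t² − 52·t + 13 = 0  ⇒  m = 26² − 40·13 = 156
m = 156 > 0,  v_rel·d = 26 > 0  ⇒  inside

inside=yes margin=156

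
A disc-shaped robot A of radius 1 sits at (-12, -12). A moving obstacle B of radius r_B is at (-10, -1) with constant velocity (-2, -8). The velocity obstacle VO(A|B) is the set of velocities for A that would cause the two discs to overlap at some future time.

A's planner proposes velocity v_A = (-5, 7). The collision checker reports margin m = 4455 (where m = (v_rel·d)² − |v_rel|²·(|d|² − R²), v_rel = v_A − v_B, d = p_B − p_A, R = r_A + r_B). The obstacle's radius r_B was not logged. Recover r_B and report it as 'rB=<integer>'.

m = 4455
d = (2, 11);  v_rel = (-3, 15),  |v_rel|² = 234
v_rel×d = (-3)·(11) − (15)·(2) = -63
since m = R²·234 − (-63)²:  R² = (3969 + 4455) / 234 = 36
R = √36 = 6  ⇒  r_B = 6 − 1 = 5

rB=5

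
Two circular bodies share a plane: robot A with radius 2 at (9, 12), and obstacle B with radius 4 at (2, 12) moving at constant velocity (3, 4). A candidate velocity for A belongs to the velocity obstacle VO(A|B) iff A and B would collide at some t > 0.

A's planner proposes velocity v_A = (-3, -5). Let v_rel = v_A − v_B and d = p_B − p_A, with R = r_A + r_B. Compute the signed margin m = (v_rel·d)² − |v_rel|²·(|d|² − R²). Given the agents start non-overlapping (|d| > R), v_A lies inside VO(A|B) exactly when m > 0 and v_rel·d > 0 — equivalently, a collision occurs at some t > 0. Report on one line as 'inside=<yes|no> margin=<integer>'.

d = (-7, 0),  |d|² = 49;  R = 2+4 = 6,  c = 49−6² = 13
v_rel = (-6, -9),  |v_rel|² = 117;  v_rel·d = (-6)·(-7) + (-9)·(0) = 42
117·t² − 84·t + 13 = 0  ⇒  m = 42² − 117·13 = 243
m = 243 > 0,  v_rel·d = 42 > 0  ⇒  inside

inside=yes margin=243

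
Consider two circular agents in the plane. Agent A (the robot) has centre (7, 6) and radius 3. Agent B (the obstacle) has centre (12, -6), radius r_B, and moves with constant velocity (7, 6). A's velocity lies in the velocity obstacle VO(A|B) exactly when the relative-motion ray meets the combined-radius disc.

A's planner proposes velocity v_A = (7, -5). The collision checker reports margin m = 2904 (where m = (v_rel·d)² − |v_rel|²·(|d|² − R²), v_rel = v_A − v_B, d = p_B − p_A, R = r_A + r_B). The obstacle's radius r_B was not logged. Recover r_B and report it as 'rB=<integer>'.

m = 2904
d = (5, -12);  v_rel = (0, -11),  |v_rel|² = 121
v_rel×d = (0)·(-12) − (-11)·(5) = 55
since m = R²·121 − 55²:  R² = (3025 + 2904) / 121 = 49
R = √49 = 7  ⇒  r_B = 7 − 3 = 4

rB=4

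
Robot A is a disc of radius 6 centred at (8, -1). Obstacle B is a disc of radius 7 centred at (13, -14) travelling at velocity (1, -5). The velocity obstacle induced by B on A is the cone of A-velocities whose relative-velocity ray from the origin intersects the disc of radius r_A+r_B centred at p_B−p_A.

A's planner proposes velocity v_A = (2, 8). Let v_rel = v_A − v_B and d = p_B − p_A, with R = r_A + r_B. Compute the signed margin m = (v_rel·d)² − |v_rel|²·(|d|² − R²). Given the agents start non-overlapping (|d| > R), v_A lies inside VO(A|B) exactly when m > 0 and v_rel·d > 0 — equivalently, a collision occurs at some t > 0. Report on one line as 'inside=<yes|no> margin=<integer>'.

d = (5, -13),  |d|² = 194;  R = 6+7 = 13,  c = 194−13² = 25
v_rel = (1, 13),  |v_rel|² = 170;  v_rel·d = (1)·(5) + (13)·(-13) = -164
170·t² + 328·t + 25 = 0  ⇒  m = (-164)² − 170·25 = 22646
m = 22646 > 0,  v_rel·d = -164 < 0  ⇒  outside

inside=no margin=22646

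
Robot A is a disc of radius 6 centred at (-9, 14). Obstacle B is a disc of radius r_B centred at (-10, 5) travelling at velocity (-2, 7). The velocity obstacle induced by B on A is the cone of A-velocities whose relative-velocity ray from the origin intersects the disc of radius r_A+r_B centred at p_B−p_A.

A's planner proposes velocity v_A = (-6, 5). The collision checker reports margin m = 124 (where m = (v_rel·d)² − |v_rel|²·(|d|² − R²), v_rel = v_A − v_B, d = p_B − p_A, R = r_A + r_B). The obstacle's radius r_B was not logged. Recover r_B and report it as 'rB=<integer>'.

m = 124
d = (-1, -9);  v_rel = (-4, -2),  |v_rel|² = 20
v_rel×d = (-4)·(-9) − (-2)·(-1) = 34
since m = R²·20 − 34²:  R² = (1156 + 124) / 20 = 64
R = √64 = 8  ⇒  r_B = 8 − 6 = 2

rB=2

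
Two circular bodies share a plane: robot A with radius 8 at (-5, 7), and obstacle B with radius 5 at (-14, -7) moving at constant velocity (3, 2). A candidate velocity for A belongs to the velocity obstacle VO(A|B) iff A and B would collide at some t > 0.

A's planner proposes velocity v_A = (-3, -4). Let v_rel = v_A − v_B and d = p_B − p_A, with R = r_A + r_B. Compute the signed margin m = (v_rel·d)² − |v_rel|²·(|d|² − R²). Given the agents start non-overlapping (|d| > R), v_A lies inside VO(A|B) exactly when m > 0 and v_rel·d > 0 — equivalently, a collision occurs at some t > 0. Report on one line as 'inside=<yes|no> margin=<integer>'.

d = (-9, -14),  |d|² = 277;  R = 8+5 = 13,  c = 277−13² = 108
v_rel = (-6, -6),  |v_rel|² = 72;  v_rel·d = (-6)·(-9) + (-6)·(-14) = 138
72·t² − 276·t + 108 = 0  ⇒  m = 138² − 72·108 = 11268
m = 11268 > 0,  v_rel·d = 138 > 0  ⇒  inside

inside=yes margin=11268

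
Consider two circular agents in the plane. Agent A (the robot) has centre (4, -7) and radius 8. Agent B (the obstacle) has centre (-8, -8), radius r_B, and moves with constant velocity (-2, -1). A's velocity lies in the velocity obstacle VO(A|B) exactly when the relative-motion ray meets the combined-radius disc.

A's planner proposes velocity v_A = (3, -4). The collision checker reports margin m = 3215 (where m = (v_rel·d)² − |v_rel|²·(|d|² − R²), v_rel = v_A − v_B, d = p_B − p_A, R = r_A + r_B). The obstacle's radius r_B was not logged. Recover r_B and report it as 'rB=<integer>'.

m = 3215
d = (-12, -1);  v_rel = (5, -3),  |v_rel|² = 34
v_rel×d = (5)·(-1) − (-3)·(-12) = -41
since m = R²·34 − (-41)²:  R² = (1681 + 3215) / 34 = 144
R = √144 = 12  ⇒  r_B = 12 − 8 = 4

rB=4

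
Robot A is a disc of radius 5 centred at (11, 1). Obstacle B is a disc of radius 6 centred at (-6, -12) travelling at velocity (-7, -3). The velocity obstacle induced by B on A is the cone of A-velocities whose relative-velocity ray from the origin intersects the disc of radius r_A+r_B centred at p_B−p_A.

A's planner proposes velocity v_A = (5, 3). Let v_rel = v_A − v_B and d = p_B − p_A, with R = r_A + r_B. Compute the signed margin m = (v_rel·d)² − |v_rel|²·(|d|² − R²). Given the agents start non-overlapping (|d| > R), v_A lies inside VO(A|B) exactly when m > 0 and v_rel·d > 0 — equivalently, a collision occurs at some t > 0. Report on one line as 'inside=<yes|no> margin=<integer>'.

d = (-17, -13),  |d|² = 458;  R = 5+6 = 11,  c = 458−11² = 337
v_rel = (12, 6),  |v_rel|² = 180;  v_rel·d = (12)·(-17) + (6)·(-13) = -282
180·t² + 564·t + 337 = 0  ⇒  m = (-282)² − 180·337 = 18864
m = 18864 > 0,  v_rel·d = -282 < 0  ⇒  outside

inside=no margin=18864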